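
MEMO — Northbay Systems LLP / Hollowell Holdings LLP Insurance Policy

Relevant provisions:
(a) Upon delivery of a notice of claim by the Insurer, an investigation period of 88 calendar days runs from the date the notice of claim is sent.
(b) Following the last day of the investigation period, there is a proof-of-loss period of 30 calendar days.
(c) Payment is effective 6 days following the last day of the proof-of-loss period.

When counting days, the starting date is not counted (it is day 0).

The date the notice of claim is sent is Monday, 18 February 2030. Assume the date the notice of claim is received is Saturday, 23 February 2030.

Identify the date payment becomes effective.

The last day of the investigation period: 88 calendar days after 18 February 2030 is 17 May 2030.
Adding 30 calendar days to 17 May 2030 gives 16 June 2030, which is the last day of the proof-of-loss period.
The date payment becomes effective: 6 calendar days after 16 June 2030 is 22 June 2030.

22 June 2030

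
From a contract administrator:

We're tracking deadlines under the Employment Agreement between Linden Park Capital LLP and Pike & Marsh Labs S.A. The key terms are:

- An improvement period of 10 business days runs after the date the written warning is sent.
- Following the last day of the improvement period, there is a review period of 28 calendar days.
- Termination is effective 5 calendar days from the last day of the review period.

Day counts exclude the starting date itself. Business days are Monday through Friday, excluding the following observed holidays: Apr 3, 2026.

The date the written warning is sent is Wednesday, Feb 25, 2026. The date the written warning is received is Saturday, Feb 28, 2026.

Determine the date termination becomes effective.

Apr 13, 2026

From Wednesday, Feb 25, 2026, 10 business days (Feb 26, Feb 27, Mar 2, Mar 3, Mar 4, Mar 5, Mar 6, Mar 9, Mar 10, Mar 11, skipping weekends) brings us to Wednesday, Mar 11, 2026, which is the last day of the improvement period.
The last day of the review period: 28 calendar days after Mar 11, 2026 is Apr 8, 2026.
Adding 5 calendar days to Apr 8, 2026 gives Apr 13, 2026, which is the date termination becomes effective.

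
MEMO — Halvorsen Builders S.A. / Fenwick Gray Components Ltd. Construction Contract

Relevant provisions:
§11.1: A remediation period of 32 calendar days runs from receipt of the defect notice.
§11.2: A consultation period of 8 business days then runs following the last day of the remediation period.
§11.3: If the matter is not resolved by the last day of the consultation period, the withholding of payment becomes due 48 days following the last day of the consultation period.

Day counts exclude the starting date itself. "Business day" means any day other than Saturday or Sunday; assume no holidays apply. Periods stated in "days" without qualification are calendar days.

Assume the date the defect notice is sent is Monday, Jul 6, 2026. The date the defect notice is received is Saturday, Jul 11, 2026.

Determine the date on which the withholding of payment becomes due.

Adding 32 calendar days to Jul 11, 2026 gives Aug 12, 2026, which is the last day of the remediation period.
From Wednesday, Aug 12, 2026, 8 business days (Aug 13, Aug 14, Aug 17, Aug 18, Aug 19, Aug 20, Aug 21, Aug 24, skipping weekends) brings us to Monday, Aug 24, 2026, which is the last day of the consultation period.
Adding 48 calendar days to Aug 24, 2026 gives Oct 11, 2026, which is the date on which the withholding of payment becomes due.

Oct 11, 2026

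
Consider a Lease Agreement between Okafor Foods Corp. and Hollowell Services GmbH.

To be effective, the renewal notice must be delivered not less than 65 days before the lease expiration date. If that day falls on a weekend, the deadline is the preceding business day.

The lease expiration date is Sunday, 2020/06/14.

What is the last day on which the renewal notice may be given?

2020/06/14 minus 65 days is 2020/04/10. That is a Friday, so no adjustment is needed.

2020/04/10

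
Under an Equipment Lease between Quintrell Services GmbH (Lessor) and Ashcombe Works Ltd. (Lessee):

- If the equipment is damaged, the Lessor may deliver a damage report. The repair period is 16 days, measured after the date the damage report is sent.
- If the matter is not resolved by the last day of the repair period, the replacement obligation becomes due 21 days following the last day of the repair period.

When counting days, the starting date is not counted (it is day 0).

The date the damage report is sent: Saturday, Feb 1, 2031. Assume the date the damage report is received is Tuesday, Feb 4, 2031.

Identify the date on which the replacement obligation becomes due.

Adding 16 calendar days to Feb 1, 2031 gives Feb 17, 2031, which is the last day of the repair period.
Adding 21 calendar days to Feb 17, 2031 gives Mar 10, 2031, which is the date on which the replacement obligation becomes due.

Mar 10, 2031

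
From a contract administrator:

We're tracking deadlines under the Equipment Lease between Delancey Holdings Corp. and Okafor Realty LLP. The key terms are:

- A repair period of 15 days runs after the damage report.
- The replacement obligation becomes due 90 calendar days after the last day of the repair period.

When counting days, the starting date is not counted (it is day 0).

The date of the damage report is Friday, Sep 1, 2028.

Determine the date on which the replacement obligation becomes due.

The last day of the repair period: 15 calendar days after Sep 1, 2028 is Sep 16, 2028.
Adding 90 calendar days to Sep 16, 2028 gives Dec 15, 2028, which is the date on which the replacement obligation becomes due.

Dec 15, 2028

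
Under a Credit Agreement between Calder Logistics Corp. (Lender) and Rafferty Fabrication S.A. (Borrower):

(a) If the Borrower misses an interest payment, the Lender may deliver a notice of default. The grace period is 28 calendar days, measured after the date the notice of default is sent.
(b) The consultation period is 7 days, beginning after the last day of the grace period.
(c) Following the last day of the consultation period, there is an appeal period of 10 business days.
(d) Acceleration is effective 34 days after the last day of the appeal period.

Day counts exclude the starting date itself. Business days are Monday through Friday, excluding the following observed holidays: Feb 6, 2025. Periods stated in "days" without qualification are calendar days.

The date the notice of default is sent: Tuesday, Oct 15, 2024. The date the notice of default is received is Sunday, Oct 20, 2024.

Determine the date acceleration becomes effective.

The last day of the grace period: 28 calendar days after Oct 15, 2024 is Nov 12, 2024.
The last day of the consultation period: 7 calendar days after Nov 12, 2024 is Nov 19, 2024.
The last day of the appeal period: counting 10 business days from Tuesday, Nov 19, 2024 (Nov 20, Nov 21, Nov 22, Nov 25, Nov 26, Nov 27, Nov 28, Nov 29, Dec 2, Dec 3, skipping weekends) reaches Tuesday, Dec 3, 2024.
The date acceleration becomes effective: 34 calendar days after Dec 3, 2024 is Jan 6, 2025.

Jan 6, 2025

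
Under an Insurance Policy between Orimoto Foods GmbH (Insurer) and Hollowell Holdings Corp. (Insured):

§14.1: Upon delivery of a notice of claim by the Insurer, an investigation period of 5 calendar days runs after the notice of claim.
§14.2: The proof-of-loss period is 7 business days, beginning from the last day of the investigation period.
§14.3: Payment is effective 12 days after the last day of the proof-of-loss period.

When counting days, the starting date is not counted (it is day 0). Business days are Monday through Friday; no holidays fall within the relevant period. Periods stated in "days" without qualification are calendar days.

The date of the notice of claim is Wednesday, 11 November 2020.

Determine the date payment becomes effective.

7 December 2020

The last day of the investigation period: 5 calendar days after 11 November 2020 is 16 November 2020.
The last day of the proof-of-loss period: counting 7 business days from Monday, 16 November 2020 (Nov 17, Nov 18, Nov 19, Nov 20, Nov 23, Nov 24, Nov 25, skipping weekends) reaches Wednesday, 25 November 2020.
The date payment becomes effective: 25 November 2020 + 12 days = 7 December 2020.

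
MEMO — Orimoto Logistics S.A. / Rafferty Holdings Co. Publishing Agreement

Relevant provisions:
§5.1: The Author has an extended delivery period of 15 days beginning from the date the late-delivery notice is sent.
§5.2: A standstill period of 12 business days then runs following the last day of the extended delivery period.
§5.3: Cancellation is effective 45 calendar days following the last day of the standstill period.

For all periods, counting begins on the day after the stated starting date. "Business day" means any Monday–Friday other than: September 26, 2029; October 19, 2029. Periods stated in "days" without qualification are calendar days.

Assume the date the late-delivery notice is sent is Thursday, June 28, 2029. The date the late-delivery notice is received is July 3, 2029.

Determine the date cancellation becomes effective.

September 14, 2029

The last day of the extended delivery period: 15 calendar days after June 28, 2029 is July 13, 2029.
The last day of the standstill period: counting 12 business days from Friday, July 13, 2029 (Jul 16, Jul 17, Jul 18, Jul 19, …, Jul 27, Jul 30, Jul 31, skipping weekends) reaches Tuesday, July 31, 2029.
The date cancellation becomes effective: July 31, 2029 + 45 days = September 14, 2029.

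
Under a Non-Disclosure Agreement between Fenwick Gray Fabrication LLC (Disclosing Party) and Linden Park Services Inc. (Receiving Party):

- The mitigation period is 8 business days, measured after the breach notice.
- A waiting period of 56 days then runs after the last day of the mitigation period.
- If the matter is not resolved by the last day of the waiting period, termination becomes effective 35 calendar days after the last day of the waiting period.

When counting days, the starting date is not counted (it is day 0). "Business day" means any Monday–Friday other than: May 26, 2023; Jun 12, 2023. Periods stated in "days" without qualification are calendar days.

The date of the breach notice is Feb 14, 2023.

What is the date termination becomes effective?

From Tuesday, Feb 14, 2023, 8 business days (Feb 15, Feb 16, Feb 17, Feb 20, Feb 21, Feb 22, Feb 23, Feb 24, skipping weekends) brings us to Friday, Feb 24, 2023, which is the last day of the mitigation period.
The last day of the waiting period: Feb 24, 2023 + 56 days = Apr 21, 2023.
The date termination becomes effective: 35 calendar days after Apr 21, 2023 is May 26, 2023.

May 26, 2023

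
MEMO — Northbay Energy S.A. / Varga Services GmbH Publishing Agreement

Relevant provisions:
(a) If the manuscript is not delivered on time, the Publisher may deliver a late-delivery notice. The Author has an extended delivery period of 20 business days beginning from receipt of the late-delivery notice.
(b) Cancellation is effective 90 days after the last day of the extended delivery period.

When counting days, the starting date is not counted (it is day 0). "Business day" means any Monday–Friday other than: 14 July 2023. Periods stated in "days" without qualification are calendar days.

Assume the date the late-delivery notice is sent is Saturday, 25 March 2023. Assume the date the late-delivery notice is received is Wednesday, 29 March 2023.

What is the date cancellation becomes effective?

25 July 2023

The last day of the extended delivery period: 20 business days after Wednesday, 29 March 2023, skipping weekends — Mar 30, Mar 31, Apr 3, Apr 4, …, Apr 24, Apr 25, Apr 26 — lands on Wednesday, 26 April 2023.
The date cancellation becomes effective: 26 April 2023 + 90 days = 25 July 2023.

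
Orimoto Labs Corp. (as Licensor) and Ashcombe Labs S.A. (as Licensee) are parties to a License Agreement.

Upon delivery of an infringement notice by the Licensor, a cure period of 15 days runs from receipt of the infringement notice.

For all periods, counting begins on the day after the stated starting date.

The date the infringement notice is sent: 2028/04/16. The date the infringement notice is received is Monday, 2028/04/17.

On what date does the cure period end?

The last day of the cure period: 15 calendar days after 2028/04/17 is 2028/05/02.

2028/05/02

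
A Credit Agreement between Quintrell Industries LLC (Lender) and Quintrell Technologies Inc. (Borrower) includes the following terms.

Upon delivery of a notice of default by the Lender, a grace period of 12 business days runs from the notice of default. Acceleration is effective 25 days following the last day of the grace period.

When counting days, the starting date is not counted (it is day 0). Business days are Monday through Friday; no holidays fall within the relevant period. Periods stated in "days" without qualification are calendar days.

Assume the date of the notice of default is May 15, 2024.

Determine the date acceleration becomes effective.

Jun 25, 2024

The last day of the grace period: 12 business days after Wednesday, May 15, 2024, skipping weekends — May 16, May 17, May 20, May 21, …, May 29, May 30, May 31 — lands on Friday, May 31, 2024.
The date acceleration becomes effective: May 31, 2024 + 25 days = Jun 25, 2024.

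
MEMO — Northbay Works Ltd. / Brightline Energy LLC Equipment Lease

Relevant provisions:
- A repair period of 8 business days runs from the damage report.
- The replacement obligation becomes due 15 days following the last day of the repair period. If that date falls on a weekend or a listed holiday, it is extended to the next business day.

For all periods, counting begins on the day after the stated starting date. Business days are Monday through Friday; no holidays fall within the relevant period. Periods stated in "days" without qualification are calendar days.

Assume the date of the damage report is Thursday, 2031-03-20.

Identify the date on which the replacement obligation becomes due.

From Thursday, 2031-03-20, 8 business days (Mar 21, Mar 24, Mar 25, Mar 26, Mar 27, Mar 28, Mar 31, Apr 1, skipping weekends) brings us to Tuesday, 2031-04-01, which is the last day of the repair period.
The date on which the replacement obligation becomes due: 2031-04-01 + 15 days = 2031-04-16. 2031-04-16 is a Wednesday, so no roll-forward applies.

2031-04-16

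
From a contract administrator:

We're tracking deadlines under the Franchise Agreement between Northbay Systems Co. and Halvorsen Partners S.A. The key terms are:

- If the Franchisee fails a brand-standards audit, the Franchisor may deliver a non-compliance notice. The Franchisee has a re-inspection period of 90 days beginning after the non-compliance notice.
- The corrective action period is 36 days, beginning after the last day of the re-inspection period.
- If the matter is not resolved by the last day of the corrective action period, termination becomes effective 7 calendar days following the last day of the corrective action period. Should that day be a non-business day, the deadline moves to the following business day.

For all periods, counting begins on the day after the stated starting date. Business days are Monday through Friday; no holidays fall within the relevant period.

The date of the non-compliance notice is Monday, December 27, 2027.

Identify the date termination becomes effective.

May 8, 2028

Adding 90 calendar days to December 27, 2027 gives March 26, 2028, which is the last day of the re-inspection period.
The last day of the corrective action period: March 26, 2028 + 36 days = May 1, 2028.
The date termination becomes effective: May 1, 2028 + 7 days = May 8, 2028. May 8, 2028 is a Monday, so no roll-forward applies.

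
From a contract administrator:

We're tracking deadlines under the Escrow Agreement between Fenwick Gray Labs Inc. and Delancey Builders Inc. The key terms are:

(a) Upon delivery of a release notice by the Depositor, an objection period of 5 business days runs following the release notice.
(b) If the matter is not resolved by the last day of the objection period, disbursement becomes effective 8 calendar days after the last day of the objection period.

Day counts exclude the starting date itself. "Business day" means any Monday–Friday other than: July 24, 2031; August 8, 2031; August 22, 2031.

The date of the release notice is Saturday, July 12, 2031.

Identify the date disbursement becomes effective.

The last day of the objection period: 5 business days after Saturday, July 12, 2031, skipping weekends — Jul 14, Jul 15, Jul 16, Jul 17, Jul 18 — lands on Friday, July 18, 2031.
The date disbursement becomes effective: 8 calendar days after July 18, 2031 is July 26, 2031.

July 26, 2031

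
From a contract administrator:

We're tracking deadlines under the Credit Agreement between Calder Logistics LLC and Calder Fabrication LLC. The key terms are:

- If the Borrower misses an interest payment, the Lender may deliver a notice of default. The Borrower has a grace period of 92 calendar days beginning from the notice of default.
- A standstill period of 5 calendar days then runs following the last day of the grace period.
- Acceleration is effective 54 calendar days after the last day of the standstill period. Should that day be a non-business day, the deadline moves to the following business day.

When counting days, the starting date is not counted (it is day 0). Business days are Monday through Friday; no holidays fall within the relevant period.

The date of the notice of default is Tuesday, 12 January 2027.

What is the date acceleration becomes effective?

14 June 2027

Adding 92 calendar days to 12 January 2027 gives 14 April 2027, which is the last day of the grace period.
The last day of the standstill period: 14 April 2027 + 5 days = 19 April 2027.
Adding 54 calendar days to 19 April 2027 gives 12 June 2027, which is the date acceleration becomes effective. That falls on a Saturday, so it rolls to the next business day, Monday, 14 June 2027.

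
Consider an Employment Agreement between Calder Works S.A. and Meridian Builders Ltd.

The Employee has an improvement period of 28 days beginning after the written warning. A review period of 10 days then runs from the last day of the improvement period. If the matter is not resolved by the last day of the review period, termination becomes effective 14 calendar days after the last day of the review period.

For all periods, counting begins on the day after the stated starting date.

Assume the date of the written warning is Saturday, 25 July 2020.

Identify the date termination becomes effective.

15 September 2020

Adding 28 calendar days to 25 July 2020 gives 22 August 2020, which is the last day of the improvement period.
Adding 10 calendar days to 22 August 2020 gives 1 September 2020, which is the last day of the review period.
Adding 14 calendar days to 1 September 2020 gives 15 September 2020, which is the date termination becomes effective.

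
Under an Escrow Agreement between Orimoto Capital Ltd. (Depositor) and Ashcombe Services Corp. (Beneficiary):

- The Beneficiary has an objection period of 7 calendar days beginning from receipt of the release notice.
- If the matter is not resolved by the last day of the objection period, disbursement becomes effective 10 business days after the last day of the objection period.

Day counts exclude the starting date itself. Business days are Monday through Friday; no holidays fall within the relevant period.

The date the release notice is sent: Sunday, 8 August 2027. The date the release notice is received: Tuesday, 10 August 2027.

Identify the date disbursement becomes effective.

Adding 7 calendar days to 10 August 2027 gives 17 August 2027, which is the last day of the objection period.
The date disbursement becomes effective: counting 10 business days from Tuesday, 17 August 2027 (Aug 18, Aug 19, Aug 20, Aug 23, Aug 24, Aug 25, Aug 26, Aug 27, Aug 30, Aug 31, skipping weekends) reaches Tuesday, 31 August 2027.

31 August 2027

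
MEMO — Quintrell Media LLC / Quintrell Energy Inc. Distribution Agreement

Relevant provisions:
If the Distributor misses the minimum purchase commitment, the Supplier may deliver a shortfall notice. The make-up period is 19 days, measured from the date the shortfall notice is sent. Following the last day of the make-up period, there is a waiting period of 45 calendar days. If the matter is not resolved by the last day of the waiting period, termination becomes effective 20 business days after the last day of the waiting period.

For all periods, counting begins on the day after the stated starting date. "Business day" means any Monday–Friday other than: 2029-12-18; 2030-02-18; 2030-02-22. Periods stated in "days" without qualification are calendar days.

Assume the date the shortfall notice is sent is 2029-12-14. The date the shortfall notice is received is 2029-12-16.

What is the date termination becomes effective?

2030-03-19

The last day of the make-up period: 2029-12-14 + 19 days = 2030-01-02.
The last day of the waiting period: 45 calendar days after 2030-01-02 is 2030-02-16.
From Saturday, 2030-02-16, 20 business days (Feb 19, Feb 20, Feb 21, Feb 25, …, Mar 15, Mar 18, Mar 19, skipping weekends and the listed holidays on Feb 18, Feb 22) brings us to Tuesday, 2030-03-19, which is the date termination becomes effective.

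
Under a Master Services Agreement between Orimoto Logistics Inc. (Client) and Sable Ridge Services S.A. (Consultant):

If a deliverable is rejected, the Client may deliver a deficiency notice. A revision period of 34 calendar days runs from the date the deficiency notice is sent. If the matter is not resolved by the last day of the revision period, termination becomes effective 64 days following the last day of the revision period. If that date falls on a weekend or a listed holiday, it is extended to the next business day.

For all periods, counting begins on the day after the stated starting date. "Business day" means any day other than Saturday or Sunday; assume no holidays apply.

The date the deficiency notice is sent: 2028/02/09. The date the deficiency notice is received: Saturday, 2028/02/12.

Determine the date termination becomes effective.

2028/05/17

The last day of the revision period: 34 calendar days after 2028/02/09 is 2028/03/14.
Adding 64 calendar days to 2028/03/14 gives 2028/05/17, which is the date termination becomes effective. 2028/05/17 is a Wednesday, so no roll-forward applies.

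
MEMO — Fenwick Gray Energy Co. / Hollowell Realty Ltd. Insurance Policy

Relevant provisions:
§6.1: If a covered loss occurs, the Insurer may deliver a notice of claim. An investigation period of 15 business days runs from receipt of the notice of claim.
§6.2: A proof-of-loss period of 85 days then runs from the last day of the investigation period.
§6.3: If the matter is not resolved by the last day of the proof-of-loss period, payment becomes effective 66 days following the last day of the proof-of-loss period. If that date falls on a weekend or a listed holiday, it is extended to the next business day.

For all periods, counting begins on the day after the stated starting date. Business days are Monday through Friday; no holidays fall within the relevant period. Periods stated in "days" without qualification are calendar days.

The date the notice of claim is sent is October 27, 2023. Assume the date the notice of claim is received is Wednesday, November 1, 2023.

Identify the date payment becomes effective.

The last day of the investigation period: counting 15 business days from Wednesday, November 1, 2023 (Nov 2, Nov 3, Nov 6, Nov 7, …, Nov 20, Nov 21, Nov 22, skipping weekends) reaches Wednesday, November 22, 2023.
The last day of the proof-of-loss period: November 22, 2023 + 85 days = February 15, 2024.
The date payment becomes effective: February 15, 2024 + 66 days = April 21, 2024. That falls on a Sunday, so it rolls to the next business day, Monday, April 22, 2024.

April 22, 2024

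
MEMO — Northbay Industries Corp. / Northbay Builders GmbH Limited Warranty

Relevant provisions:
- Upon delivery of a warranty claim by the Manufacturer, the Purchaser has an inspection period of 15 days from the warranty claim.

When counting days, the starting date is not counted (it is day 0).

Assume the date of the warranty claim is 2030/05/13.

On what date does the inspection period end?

The last day of the inspection period: 2030/05/13 + 15 days = 2030/05/28.

2030/05/28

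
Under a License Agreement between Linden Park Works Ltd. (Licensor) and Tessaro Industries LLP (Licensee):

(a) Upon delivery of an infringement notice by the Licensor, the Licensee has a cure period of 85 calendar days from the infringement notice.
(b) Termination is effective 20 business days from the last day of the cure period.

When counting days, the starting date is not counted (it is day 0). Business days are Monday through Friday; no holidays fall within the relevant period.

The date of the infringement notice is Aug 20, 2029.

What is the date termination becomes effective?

The last day of the cure period: Aug 20, 2029 + 85 days = Nov 13, 2029.
The date termination becomes effective: 20 business days after Tuesday, Nov 13, 2029, skipping weekends — Nov 14, Nov 15, Nov 16, Nov 19, …, Dec 7, Dec 10, Dec 11 — lands on Tuesday, Dec 11, 2029.

Dec 11, 2029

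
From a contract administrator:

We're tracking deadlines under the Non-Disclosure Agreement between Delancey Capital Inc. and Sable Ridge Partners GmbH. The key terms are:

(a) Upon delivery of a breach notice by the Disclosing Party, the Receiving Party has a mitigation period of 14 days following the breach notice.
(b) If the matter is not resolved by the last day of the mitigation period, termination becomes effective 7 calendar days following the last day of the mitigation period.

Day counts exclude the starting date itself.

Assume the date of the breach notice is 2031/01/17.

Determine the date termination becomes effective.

2031/02/07

The last day of the mitigation period: 2031/01/17 + 14 days = 2031/01/31.
The date termination becomes effective: 7 calendar days after 2031/01/31 is 2031/02/07.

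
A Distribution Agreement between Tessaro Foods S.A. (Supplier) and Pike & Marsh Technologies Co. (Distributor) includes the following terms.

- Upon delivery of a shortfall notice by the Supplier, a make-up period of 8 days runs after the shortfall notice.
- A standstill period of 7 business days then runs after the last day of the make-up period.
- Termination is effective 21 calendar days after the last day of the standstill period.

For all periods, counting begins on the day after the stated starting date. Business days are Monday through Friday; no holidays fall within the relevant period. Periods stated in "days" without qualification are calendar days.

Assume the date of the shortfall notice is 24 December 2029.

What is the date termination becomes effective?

31 January 2030

The last day of the make-up period: 8 calendar days after 24 December 2029 is 1 January 2030.
The last day of the standstill period: 7 business days after Tuesday, 1 January 2030, skipping weekends — Jan 2, Jan 3, Jan 4, Jan 7, Jan 8, Jan 9, Jan 10 — lands on Thursday, 10 January 2030.
The date termination becomes effective: 21 calendar days after 10 January 2030 is 31 January 2030.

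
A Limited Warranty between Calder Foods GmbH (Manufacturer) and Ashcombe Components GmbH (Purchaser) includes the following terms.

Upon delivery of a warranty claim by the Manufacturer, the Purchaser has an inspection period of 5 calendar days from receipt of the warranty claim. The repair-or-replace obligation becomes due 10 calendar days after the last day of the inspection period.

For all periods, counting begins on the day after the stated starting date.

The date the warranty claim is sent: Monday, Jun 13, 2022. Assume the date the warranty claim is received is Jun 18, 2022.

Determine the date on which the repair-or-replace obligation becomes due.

Adding 5 calendar days to Jun 18, 2022 gives Jun 23, 2022, which is the last day of the inspection period.
The date on which the repair-or-replace obligation becomes due: 10 calendar days after Jun 23, 2022 is Jul 3, 2022.

Jul 3, 2022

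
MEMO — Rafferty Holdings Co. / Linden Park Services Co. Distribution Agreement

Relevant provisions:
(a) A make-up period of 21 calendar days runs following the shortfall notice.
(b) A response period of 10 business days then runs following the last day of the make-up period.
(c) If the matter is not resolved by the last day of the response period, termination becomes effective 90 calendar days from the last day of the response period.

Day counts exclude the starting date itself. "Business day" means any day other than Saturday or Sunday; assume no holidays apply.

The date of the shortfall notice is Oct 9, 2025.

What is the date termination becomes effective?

Feb 11, 2026

The last day of the make-up period: 21 calendar days after Oct 9, 2025 is Oct 30, 2025.
The last day of the response period: 10 business days after Thursday, Oct 30, 2025, skipping weekends — Oct 31, Nov 3, Nov 4, Nov 5, Nov 6, Nov 7, Nov 10, Nov 11, Nov 12, Nov 13 — lands on Thursday, Nov 13, 2025.
The date termination becomes effective: Nov 13, 2025 + 90 days = Feb 11, 2026.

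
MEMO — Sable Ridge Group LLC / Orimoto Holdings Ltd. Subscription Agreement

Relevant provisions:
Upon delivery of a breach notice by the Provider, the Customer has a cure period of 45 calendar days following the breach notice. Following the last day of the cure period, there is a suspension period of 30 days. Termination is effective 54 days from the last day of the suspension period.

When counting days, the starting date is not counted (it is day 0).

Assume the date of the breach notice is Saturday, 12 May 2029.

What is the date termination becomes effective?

18 September 2029

The last day of the cure period: 45 calendar days after 12 May 2029 is 26 June 2029.
The last day of the suspension period: 26 June 2029 + 30 days = 26 July 2029.
The date termination becomes effective: 54 calendar days after 26 July 2029 is 18 September 2029.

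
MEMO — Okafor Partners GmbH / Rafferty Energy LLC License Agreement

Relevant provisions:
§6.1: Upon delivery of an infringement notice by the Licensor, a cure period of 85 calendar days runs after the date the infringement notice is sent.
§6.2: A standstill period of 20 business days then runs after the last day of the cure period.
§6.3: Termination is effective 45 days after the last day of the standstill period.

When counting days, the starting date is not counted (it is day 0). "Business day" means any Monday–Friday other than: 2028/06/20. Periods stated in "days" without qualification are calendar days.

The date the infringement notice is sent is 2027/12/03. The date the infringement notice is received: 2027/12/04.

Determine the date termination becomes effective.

2028/05/08

Adding 85 calendar days to 2027/12/03 gives 2028/02/26, which is the last day of the cure period.
The last day of the standstill period: counting 20 business days from Saturday, 2028/02/26 (Feb 28, Feb 29, Mar 1, Mar 2, …, Mar 22, Mar 23, Mar 24, skipping weekends) reaches Friday, 2028/03/24.
Adding 45 calendar days to 2028/03/24 gives 2028/05/08, which is the date termination becomes effective.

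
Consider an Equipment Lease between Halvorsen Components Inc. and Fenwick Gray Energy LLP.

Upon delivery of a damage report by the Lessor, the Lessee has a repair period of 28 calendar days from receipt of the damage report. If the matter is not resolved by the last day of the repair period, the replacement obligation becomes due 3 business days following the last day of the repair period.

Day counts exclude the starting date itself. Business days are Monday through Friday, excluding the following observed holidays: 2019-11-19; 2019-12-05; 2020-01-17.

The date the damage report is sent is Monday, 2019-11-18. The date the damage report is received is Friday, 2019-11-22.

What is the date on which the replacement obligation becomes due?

2019-12-25

The last day of the repair period: 2019-11-22 + 28 days = 2019-12-20.
From Friday, 2019-12-20, 3 business days (Dec 23, Dec 24, Dec 25, skipping weekends) brings us to Wednesday, 2019-12-25, which is the date on which the replacement obligation becomes due.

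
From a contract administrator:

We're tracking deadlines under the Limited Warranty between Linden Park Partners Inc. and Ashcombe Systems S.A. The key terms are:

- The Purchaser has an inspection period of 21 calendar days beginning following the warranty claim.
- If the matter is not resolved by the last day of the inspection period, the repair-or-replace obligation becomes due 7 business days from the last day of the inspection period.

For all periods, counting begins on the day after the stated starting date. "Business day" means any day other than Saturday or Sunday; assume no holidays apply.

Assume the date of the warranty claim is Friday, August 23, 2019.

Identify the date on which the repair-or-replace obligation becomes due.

September 24, 2019

The last day of the inspection period: 21 calendar days after August 23, 2019 is September 13, 2019.
The date on which the repair-or-replace obligation becomes due: counting 7 business days from Friday, September 13, 2019 (Sep 16, Sep 17, Sep 18, Sep 19, Sep 20, Sep 23, Sep 24, skipping weekends) reaches Tuesday, September 24, 2019.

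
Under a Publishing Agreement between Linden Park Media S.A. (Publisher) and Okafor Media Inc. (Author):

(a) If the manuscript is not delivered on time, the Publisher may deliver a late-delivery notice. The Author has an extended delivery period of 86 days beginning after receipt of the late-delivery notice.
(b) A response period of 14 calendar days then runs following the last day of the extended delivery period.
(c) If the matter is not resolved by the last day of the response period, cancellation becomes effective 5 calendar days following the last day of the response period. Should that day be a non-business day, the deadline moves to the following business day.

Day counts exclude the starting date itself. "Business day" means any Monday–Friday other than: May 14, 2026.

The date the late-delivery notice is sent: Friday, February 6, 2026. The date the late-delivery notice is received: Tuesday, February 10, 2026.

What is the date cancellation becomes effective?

May 26, 2026

The last day of the extended delivery period: 86 calendar days after February 10, 2026 is May 7, 2026.
Adding 14 calendar days to May 7, 2026 gives May 21, 2026, which is the last day of the response period.
Adding 5 calendar days to May 21, 2026 gives May 26, 2026, which is the date cancellation becomes effective. May 26, 2026 is a Tuesday and is not a listed holiday, so no roll-forward applies.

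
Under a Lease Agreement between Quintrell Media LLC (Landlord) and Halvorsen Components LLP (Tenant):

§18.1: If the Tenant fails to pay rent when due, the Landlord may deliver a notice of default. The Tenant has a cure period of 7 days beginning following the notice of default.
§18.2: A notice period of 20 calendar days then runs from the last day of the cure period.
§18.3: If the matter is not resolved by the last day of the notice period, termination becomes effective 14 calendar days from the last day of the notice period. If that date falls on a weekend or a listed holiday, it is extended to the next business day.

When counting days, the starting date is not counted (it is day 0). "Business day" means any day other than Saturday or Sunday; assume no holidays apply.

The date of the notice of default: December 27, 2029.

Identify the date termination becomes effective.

The last day of the cure period: 7 calendar days after December 27, 2029 is January 3, 2030.
Adding 20 calendar days to January 3, 2030 gives January 23, 2030, which is the last day of the notice period.
The date termination becomes effective: 14 calendar days after January 23, 2030 is February 6, 2030. February 6, 2030 is a Wednesday, so no roll-forward applies.

February 6, 2030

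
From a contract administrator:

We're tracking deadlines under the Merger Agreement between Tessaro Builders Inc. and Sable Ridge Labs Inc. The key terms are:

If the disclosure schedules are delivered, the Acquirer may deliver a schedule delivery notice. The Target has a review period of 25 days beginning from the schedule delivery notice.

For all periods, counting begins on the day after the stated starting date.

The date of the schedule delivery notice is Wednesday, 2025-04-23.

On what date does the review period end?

2025-05-18

Adding 25 calendar days to 2025-04-23 gives 2025-05-18, which is the last day of the review period.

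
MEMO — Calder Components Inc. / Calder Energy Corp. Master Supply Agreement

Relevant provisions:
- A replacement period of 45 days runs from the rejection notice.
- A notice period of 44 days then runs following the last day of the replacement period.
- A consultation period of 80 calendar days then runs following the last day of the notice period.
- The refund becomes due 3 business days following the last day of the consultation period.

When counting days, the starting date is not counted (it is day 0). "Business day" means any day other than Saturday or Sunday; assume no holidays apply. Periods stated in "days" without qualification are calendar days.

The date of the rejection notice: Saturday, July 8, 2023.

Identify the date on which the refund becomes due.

December 27, 2023

The last day of the replacement period: 45 calendar days after July 8, 2023 is August 22, 2023.
The last day of the notice period: August 22, 2023 + 44 days = October 5, 2023.
The last day of the consultation period: 80 calendar days after October 5, 2023 is December 24, 2023.
The date on which the refund becomes due: 3 business days after Sunday, December 24, 2023, skipping weekends — Dec 25, Dec 26, Dec 27 — lands on Wednesday, December 27, 2023.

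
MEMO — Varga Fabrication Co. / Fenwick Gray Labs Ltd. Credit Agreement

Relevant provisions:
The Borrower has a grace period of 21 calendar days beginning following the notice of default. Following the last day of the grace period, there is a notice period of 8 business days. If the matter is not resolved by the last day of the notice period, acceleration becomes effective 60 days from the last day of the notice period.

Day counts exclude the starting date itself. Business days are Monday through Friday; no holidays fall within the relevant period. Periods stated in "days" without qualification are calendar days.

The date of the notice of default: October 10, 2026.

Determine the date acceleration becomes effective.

January 10, 2027

Adding 21 calendar days to October 10, 2026 gives October 31, 2026, which is the last day of the grace period.
The last day of the notice period: counting 8 business days from Saturday, October 31, 2026 (Nov 2, Nov 3, Nov 4, Nov 5, Nov 6, Nov 9, Nov 10, Nov 11, skipping weekends) reaches Wednesday, November 11, 2026.
The date acceleration becomes effective: November 11, 2026 + 60 days = January 10, 2027.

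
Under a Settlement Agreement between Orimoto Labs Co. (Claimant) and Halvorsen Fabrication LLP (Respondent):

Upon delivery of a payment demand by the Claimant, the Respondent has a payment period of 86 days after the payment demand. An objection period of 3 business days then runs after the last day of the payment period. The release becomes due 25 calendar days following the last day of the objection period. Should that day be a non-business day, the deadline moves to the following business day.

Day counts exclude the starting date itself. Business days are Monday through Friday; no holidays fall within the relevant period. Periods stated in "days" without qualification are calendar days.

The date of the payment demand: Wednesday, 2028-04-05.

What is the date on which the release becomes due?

2028-07-31

The last day of the payment period: 2028-04-05 + 86 days = 2028-06-30.
From Friday, 2028-06-30, 3 business days (Jul 3, Jul 4, Jul 5, skipping weekends) brings us to Wednesday, 2028-07-05, which is the last day of the objection period.
The date on which the release becomes due: 2028-07-05 + 25 days = 2028-07-30. That falls on a Sunday, so it rolls to the next business day, Monday, 2028-07-31.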